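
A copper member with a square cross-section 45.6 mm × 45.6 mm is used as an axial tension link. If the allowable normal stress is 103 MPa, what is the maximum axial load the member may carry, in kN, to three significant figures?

A = 2079 mm².
P_max = σ_allow · A = 103 · 2079 = 214200 N = 214.2 kN.

214 kN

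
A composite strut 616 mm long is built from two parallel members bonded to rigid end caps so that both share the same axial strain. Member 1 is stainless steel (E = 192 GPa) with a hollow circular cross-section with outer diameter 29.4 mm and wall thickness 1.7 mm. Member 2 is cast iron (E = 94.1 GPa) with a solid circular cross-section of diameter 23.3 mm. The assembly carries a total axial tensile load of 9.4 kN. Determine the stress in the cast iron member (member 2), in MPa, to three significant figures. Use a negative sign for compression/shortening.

12.9 MPa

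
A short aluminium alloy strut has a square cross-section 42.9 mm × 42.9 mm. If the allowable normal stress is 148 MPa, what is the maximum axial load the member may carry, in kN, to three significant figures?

A = 1840 mm².
P_max = σ_allow · A = 148 · 1840 = 272400 N = 272.4 kN.

272 kN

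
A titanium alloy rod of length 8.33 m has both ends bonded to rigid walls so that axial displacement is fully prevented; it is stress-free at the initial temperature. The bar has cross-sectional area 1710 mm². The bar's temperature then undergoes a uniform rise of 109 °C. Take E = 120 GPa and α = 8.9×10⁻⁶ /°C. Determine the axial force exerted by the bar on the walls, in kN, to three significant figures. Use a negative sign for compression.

Free thermal expansion αLΔT = 8.9e-6 · 8330 · 109 = 8.081 mm.
The walls impose strain ε = −(8.081)/8330 = -9.7010e-04; σ = Eε = 120000 · -9.7010e-04 = -116.4 MPa.
Wall reaction R = σ·A = -116.4·1710 = -199100 N = -199.1 kN.

-199 kN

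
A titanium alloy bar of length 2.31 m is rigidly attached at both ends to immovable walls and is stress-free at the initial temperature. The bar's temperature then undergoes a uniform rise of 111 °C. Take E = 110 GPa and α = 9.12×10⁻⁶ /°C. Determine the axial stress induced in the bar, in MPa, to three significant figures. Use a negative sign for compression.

-111 MPa

Free thermal expansion αLΔT = 9.12e-6 · 2310 · 111 = 2.338 mm.
The walls impose strain ε = −(2.338)/2310 = -1.0123e-03; σ = Eε = 110000 · -1.0123e-03 = -111.4 MPa.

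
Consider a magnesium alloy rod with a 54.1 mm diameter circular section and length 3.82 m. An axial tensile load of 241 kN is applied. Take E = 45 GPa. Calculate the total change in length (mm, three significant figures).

A = 2299 mm².
δ_mech = NL/(AE) = 241000·3820/(2299·45000) = 8.9 mm.

8.90 mm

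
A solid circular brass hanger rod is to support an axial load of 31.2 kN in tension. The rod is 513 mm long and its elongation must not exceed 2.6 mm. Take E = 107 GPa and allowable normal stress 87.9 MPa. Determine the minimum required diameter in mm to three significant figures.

Required area A ≥ P/σ_allow = 31200/87.9 = 354.9 mm².
For a solid circular section, d ≥ √(4A/π) = 21.26 mm.
Elongation limit: A ≥ PL/(Eδ_allow) = 31200·513/(107000·2.6) = 57.53 mm² ⇒ d ≥ 8.559 mm.
The stress limit governs.

21.3 mm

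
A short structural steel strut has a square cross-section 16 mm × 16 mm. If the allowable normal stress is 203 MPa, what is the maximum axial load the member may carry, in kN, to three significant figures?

52.0 kN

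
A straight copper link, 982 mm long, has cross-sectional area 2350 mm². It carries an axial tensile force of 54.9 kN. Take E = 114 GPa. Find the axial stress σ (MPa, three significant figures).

σ = N/A = 54900/2350 = 23.36 MPa.

23.4 MPa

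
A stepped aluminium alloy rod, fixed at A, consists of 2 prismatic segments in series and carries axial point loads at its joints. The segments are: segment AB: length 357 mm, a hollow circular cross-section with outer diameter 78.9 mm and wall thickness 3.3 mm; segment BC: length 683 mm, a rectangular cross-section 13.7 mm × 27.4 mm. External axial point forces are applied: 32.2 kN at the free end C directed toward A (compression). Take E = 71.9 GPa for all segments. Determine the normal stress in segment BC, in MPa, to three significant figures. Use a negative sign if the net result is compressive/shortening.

Internal axial forces (sectioning from the free end, tension +): N_BC = -32.2 kN, N_AB = -32.2 kN.
A_BC = 375.4 mm².
σ_BC = N_BC/A_BC = -32200/375.4 = -85.78 MPa.

-85.8 MPa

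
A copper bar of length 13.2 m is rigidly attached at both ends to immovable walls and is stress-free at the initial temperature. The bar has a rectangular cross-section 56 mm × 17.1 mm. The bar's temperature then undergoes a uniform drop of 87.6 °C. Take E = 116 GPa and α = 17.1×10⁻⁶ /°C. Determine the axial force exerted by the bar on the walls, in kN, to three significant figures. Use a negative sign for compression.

166 kN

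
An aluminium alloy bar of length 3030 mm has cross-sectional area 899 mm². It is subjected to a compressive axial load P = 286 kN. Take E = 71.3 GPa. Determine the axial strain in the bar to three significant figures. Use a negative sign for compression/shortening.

-0.00446

σ = N/A = -318.1 MPa; ε = σ/E = -318.1/71300 = -4.462e-03.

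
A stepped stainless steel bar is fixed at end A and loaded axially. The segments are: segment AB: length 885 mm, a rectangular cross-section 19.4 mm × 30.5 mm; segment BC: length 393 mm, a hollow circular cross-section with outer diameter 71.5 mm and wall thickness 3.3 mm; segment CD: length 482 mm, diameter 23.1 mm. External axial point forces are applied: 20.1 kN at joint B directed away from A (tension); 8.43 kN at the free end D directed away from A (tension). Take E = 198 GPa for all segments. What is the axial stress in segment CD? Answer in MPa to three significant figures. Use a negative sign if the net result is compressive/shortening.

Internal axial forces (sectioning from the free end, tension +): N_CD = 8.43 kN, N_BC = 8.43 kN, N_AB = 28.53 kN.
A_CD = 419.1 mm².
σ_CD = N_CD/A_CD = 8430/419.1 = 20.11 MPa.

20.1 MPa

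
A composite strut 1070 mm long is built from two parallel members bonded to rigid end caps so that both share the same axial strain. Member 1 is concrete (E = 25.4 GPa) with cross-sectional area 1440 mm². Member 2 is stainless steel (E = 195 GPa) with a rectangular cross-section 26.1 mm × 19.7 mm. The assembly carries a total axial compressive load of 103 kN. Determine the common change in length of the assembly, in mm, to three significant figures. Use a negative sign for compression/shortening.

A_2 = 514.2 mm².
Equal strain + equilibrium ⇒ each member carries load in proportion to AE: A₁E₁ = 36580000 N, A₂E₂ = 100300000 N, ΣAE = 136800000 N.
δ = PL/ΣAE = -103000·1070/136800000 = -0.8054 mm.

-0.805 mm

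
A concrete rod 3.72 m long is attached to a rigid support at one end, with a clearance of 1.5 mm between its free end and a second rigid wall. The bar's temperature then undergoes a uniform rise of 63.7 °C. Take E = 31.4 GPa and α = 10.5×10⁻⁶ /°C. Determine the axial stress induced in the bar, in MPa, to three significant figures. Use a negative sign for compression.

Free thermal expansion αLΔT = 10.5e-6 · 3720 · 63.7 = 2.488 mm.
The walls engage after the gap closes; constrained expansion = 2.488 − 1.5 = 0.9881 mm.
The walls impose strain ε = −(0.9881)/3720 = -2.6562e-04; σ = Eε = 31400 · -2.6562e-04 = -8.341 MPa.

-8.34 MPa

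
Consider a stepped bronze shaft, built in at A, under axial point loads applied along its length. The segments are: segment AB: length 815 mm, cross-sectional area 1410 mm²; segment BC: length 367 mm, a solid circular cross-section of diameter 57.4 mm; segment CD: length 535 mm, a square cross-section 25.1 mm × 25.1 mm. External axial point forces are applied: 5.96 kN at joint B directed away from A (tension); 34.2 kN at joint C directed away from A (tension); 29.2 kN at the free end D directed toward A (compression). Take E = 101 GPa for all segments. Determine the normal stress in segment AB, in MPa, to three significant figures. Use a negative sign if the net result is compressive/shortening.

Internal axial forces (sectioning from the free end, tension +): N_CD = -29.2 kN, N_BC = 5 kN, N_AB = 10.96 kN.
σ_AB = N_AB/A_AB = 10960/1410 = 7.773 MPa.

7.77 MPa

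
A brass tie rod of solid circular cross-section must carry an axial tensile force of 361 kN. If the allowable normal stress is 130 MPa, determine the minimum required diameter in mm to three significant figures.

59.5 mm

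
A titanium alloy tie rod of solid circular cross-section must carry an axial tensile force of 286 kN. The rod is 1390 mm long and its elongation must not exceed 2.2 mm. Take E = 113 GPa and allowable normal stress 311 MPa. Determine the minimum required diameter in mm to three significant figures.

45.1 mm

Required area A ≥ P/σ_allow = 286000/311 = 919.6 mm².
For a solid circular section, d ≥ √(4A/π) = 34.22 mm.
Elongation limit: A ≥ PL/(Eδ_allow) = 286000·1390/(113000·2.2) = 1599 mm² ⇒ d ≥ 45.12 mm.
The elongation limit governs.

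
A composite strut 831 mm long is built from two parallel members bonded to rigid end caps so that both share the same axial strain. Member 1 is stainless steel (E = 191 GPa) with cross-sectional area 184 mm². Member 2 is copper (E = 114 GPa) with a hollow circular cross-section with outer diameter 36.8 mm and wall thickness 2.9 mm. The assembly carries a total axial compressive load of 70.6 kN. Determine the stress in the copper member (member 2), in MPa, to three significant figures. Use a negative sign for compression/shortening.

A_2 = 308.8 mm².
Equal strain + equilibrium ⇒ each member carries load in proportion to AE: A₁E₁ = 35140000 N, A₂E₂ = 35210000 N, ΣAE = 70350000 N.
σ₂ = P·E₂/ΣAE = -70600·114000/70350000 = -114.4 MPa.

-114 MPa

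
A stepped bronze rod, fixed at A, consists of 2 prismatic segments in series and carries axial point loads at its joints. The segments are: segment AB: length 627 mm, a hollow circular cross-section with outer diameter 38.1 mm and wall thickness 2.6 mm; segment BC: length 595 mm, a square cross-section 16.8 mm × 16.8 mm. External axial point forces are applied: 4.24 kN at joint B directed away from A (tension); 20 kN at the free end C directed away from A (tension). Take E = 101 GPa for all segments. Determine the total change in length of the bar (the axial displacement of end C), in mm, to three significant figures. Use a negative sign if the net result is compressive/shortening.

Internal axial forces (sectioning from the free end, tension +): N_BC = 20 kN, N_AB = 24.24 kN.
A_AB = 290 mm².
A_BC = 282.2 mm².
δ_AB = 24240·627/(290·101000) = 0.519 mm
δ_BC = 20000·595/(282.2·101000) = 0.4175 mm
δ = Σδ_i = 0.9364 mm.

0.936 mm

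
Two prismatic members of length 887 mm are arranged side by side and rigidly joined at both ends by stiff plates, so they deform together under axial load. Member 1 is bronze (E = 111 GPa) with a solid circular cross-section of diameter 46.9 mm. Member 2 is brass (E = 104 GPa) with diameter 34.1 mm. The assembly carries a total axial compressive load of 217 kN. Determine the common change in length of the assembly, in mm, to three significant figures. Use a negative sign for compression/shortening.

A_1 = 1728 mm².
A_2 = 913.3 mm².
Equal strain + equilibrium ⇒ each member carries load in proportion to AE: A₁E₁ = 191800000 N, A₂E₂ = 94980000 N, ΣAE = 286700000 N.
δ = PL/ΣAE = -217000·887/286700000 = -0.6713 mm.

-0.671 mm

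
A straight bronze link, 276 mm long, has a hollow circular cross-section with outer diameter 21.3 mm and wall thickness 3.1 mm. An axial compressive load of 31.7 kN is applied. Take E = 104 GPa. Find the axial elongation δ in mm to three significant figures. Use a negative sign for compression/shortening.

-0.475 mm

A = 177.2 mm².
δ_mech = NL/(AE) = -31700·276/(177.2·104000) = -0.4746 mm.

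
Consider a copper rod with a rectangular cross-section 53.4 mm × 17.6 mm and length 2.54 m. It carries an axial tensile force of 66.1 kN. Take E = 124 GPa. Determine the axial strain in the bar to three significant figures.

5.67e-04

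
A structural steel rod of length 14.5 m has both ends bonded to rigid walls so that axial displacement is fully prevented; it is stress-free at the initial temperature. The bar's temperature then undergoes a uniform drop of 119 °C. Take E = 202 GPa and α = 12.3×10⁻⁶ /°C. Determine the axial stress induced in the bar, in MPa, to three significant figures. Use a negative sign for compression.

296 MPa

Free thermal expansion αLΔT = 12.3e-6 · 14500 · -119 = -21.22 mm.
The walls impose strain ε = −(-21.22)/14500 = 1.4637e-03; σ = Eε = 202000 · 1.4637e-03 = 295.7 MPa.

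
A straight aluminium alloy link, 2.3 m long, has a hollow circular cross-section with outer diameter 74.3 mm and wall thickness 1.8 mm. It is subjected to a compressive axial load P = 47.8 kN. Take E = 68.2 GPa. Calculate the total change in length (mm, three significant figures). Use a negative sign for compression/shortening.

A = 410 mm².
δ_mech = NL/(AE) = -47800·2300/(410·68200) = -3.932 mm.

-3.93 mm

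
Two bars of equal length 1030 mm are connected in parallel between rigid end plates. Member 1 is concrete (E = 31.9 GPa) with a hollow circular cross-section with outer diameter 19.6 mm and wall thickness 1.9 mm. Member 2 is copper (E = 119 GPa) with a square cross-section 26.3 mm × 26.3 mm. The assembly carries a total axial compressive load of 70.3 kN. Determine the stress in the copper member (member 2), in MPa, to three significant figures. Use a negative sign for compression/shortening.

-97.6 MPa

A_1 = 105.7 mm².
A_2 = 691.7 mm².
Equal strain + equilibrium ⇒ each member carries load in proportion to AE: A₁E₁ = 3370000 N, A₂E₂ = 82310000 N, ΣAE = 85680000 N.
σ₂ = P·E₂/ΣAE = -70300·119000/85680000 = -97.64 MPa.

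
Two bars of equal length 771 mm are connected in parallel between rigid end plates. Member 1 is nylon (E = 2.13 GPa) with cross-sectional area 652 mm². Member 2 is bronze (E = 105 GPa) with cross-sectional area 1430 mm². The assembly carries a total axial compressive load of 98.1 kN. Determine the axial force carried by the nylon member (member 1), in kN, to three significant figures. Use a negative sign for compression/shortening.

-0.899 kN

Equal strain + equilibrium ⇒ each member carries load in proportion to AE: A₁E₁ = 1389000 N, A₂E₂ = 150200000 N, ΣAE = 151500000 N.
F₁ = P·A₁E₁/ΣAE = -98100·1389000/151500000 = -899 N.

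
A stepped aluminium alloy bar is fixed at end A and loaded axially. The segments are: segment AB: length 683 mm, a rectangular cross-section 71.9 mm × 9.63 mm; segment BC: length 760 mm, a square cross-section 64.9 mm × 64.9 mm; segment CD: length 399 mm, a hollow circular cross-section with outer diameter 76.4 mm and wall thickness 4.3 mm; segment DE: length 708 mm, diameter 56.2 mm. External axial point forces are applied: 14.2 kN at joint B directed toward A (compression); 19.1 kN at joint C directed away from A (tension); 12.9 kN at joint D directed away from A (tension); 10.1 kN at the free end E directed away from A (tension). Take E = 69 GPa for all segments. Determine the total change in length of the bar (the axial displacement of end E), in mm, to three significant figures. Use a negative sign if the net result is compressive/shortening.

0.687 mm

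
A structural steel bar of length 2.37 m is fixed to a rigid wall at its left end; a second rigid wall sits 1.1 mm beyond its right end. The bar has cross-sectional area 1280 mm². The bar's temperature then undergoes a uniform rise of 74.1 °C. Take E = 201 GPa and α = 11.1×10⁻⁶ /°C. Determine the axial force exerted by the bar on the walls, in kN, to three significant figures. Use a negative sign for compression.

-92.2 kN

Free thermal expansion αLΔT = 11.1e-6 · 2370 · 74.1 = 1.949 mm.
The walls engage after the gap closes; constrained expansion = 1.949 − 1.1 = 0.8493 mm.
The walls impose strain ε = −(0.8493)/2370 = -3.5837e-04; σ = Eε = 201000 · -3.5837e-04 = -72.03 MPa.
Wall reaction R = σ·A = -72.03·1280 = -92200 N = -92.2 kN.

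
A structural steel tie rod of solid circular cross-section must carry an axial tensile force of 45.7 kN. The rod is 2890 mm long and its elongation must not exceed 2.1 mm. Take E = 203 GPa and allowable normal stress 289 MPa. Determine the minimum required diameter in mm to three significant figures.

Required area A ≥ P/σ_allow = 45700/289 = 158.1 mm².
For a solid circular section, d ≥ √(4A/π) = 14.19 mm.
Elongation limit: A ≥ PL/(Eδ_allow) = 45700·2890/(203000·2.1) = 309.8 mm² ⇒ d ≥ 19.86 mm.
The elongation limit governs.

19.9 mm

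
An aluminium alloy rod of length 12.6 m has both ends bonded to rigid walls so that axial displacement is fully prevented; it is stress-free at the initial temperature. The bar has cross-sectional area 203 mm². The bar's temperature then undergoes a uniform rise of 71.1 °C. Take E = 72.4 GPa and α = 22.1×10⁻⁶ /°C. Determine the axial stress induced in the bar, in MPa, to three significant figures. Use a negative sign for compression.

Free thermal expansion αLΔT = 22.1e-6 · 12600 · 71.1 = 19.8 mm.
The walls impose strain ε = −(19.8)/12600 = -1.5713e-03; σ = Eε = 72400 · -1.5713e-03 = -113.8 MPa.

-114 MPa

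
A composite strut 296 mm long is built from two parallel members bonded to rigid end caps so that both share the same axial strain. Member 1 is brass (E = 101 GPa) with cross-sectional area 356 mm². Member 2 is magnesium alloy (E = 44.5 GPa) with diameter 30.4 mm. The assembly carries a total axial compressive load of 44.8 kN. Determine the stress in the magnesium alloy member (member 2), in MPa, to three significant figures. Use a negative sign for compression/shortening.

-29.2 MPa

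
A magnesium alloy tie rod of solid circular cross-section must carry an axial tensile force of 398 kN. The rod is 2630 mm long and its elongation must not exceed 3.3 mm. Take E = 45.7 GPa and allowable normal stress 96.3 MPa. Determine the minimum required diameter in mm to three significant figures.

94.0 mm

Required area A ≥ P/σ_allow = 398000/96.3 = 4133 mm².
For a solid circular section, d ≥ √(4A/π) = 72.54 mm.
Elongation limit: A ≥ PL/(Eδ_allow) = 398000·2630/(45700·3.3) = 6941 mm² ⇒ d ≥ 94.01 mm.
The elongation limit governs.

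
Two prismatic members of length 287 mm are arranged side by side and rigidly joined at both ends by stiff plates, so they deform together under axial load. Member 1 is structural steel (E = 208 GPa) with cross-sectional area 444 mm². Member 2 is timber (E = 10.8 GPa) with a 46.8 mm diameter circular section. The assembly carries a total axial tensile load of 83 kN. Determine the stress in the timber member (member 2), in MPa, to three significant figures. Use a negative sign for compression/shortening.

8.08 MPa

A_2 = 1720 mm².
Equal strain + equilibrium ⇒ each member carries load in proportion to AE: A₁E₁ = 92350000 N, A₂E₂ = 18580000 N, ΣAE = 110900000 N.
σ₂ = P·E₂/ΣAE = 83000·10800/110900000 = 8.081 MPa.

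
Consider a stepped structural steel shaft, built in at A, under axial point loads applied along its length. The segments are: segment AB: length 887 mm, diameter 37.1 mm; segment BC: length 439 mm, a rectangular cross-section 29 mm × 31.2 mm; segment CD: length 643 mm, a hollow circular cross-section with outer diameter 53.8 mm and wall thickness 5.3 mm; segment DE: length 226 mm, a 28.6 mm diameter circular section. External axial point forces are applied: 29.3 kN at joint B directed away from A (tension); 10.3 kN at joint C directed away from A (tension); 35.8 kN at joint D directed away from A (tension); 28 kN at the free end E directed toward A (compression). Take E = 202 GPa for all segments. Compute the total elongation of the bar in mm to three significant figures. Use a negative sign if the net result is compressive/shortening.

0.218 mm

Internal axial forces (sectioning from the free end, tension +): N_DE = -28 kN, N_CD = 7.8 kN, N_BC = 18.1 kN, N_AB = 47.4 kN.
A_AB = 1081 mm².
A_BC = 904.8 mm².
A_CD = 807.5 mm².
A_DE = 642.4 mm².
δ_AB = 47400·887/(1081·202000) = 0.1925 mm
δ_BC = 18100·439/(904.8·202000) = 0.04347 mm
δ_CD = 7800·643/(807.5·202000) = 0.03075 mm
δ_DE = -28000·226/(642.4·202000) = -0.04876 mm
δ = Σδ_i = 0.218 mm.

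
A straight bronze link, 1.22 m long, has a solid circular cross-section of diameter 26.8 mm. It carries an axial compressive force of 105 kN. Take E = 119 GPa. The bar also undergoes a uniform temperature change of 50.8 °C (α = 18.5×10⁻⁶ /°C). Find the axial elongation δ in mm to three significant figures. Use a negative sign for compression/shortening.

-0.762 mm

A = 564.1 mm².
δ_mech = NL/(AE) = -105000·1220/(564.1·119000) = -1.908 mm.
δ_thermal = αLΔT = 18.5e-6·1220·50.8 = 1.147 mm.
δ = δ_mech + δ_thermal = -0.7617 mm.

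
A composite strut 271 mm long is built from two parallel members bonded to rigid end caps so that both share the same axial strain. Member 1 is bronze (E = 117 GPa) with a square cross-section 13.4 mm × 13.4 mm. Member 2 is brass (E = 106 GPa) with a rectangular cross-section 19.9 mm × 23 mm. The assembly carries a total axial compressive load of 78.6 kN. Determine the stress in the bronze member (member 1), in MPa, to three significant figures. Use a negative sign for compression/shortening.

A_1 = 179.6 mm².
A_2 = 457.7 mm².
Equal strain + equilibrium ⇒ each member carries load in proportion to AE: A₁E₁ = 21010000 N, A₂E₂ = 48520000 N, ΣAE = 69520000 N.
σ₁ = P·E₁/ΣAE = -78600·117000/69520000 = -132.3 MPa.

-132 MPa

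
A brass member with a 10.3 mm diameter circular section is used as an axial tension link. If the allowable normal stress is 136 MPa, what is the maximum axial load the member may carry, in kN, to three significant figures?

A = 83.32 mm².
P_max = σ_allow · A = 136 · 83.32 = 11330 N = 11.33 kN.

11.3 kN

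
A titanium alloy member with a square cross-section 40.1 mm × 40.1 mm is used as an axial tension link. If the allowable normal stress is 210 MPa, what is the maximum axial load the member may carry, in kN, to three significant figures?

A = 1608 mm².
P_max = σ_allow · A = 210 · 1608 = 337700 N = 337.7 kN.

338 kN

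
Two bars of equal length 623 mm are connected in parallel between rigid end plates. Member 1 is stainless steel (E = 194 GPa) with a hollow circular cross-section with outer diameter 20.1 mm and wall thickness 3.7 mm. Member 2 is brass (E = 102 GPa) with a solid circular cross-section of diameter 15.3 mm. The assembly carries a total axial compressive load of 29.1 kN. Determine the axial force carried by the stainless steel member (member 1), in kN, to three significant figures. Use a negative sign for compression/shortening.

-19.3 kN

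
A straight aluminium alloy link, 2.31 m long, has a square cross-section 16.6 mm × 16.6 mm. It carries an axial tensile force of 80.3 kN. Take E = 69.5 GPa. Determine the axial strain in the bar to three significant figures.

0.00419

A = 275.6 mm².
σ = N/A = 291.4 MPa; ε = σ/E = 291.4/69500 = 4.193e-03.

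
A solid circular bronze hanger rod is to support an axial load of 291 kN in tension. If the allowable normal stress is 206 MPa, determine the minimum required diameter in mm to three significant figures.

Required area A ≥ P/σ_allow = 291000/206 = 1413 mm².
For a solid circular section, d ≥ √(4A/π) = 42.41 mm.

42.4 mm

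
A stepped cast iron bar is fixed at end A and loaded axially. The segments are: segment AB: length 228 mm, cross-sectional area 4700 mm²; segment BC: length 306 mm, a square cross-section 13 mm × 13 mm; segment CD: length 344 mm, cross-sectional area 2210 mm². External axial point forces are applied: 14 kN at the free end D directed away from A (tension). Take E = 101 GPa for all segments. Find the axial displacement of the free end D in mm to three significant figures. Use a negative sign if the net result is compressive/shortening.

0.279 mm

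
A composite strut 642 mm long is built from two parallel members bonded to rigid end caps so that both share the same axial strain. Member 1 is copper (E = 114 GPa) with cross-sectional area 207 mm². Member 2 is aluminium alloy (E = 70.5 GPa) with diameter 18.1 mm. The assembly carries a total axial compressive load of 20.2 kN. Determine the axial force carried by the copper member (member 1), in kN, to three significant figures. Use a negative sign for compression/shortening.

A_2 = 257.3 mm².
Equal strain + equilibrium ⇒ each member carries load in proportion to AE: A₁E₁ = 23600000 N, A₂E₂ = 18140000 N, ΣAE = 41740000 N.
F₁ = P·A₁E₁/ΣAE = -20200·23600000/41740000 = -11420 N.

-11.4 kN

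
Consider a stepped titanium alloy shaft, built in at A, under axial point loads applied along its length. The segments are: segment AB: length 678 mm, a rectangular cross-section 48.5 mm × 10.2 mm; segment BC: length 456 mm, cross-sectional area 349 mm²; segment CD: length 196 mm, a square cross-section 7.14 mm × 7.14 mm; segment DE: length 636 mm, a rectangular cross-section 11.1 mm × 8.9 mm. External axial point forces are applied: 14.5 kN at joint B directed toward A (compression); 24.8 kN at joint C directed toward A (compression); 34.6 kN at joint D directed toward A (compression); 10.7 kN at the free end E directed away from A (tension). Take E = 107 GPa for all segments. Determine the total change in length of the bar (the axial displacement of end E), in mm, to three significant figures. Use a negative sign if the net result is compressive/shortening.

Internal axial forces (sectioning from the free end, tension +): N_DE = 10.7 kN, N_CD = -23.9 kN, N_BC = -48.7 kN, N_AB = -63.2 kN.
A_AB = 494.7 mm².
A_CD = 50.98 mm².
A_DE = 98.79 mm².
δ_AB = -63200·678/(494.7·107000) = -0.8095 mm
δ_BC = -48700·456/(349·107000) = -0.5947 mm
δ_CD = -23900·196/(50.98·107000) = -0.8588 mm
δ_DE = 10700·636/(98.79·107000) = 0.6438 mm
δ = Σδ_i = -1.619 mm.

-1.62 mm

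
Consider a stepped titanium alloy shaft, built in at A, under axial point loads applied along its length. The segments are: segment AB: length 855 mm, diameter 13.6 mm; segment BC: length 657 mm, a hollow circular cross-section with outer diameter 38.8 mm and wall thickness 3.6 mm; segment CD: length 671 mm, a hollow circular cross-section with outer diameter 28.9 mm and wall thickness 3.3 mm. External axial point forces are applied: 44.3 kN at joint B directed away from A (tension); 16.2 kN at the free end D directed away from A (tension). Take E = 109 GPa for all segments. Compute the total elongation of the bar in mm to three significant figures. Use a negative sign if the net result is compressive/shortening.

Internal axial forces (sectioning from the free end, tension +): N_CD = 16.2 kN, N_BC = 16.2 kN, N_AB = 60.5 kN.
A_AB = 145.3 mm².
A_BC = 398.1 mm².
A_CD = 265.4 mm².
δ_AB = 60500·855/(145.3·109000) = 3.267 mm
δ_BC = 16200·657/(398.1·109000) = 0.2453 mm
δ_CD = 16200·671/(265.4·109000) = 0.3758 mm
δ = Σδ_i = 3.888 mm.

3.89 mm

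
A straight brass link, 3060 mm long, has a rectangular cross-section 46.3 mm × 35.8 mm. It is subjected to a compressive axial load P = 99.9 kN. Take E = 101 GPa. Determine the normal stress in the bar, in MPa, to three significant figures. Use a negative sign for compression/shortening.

A = 1658 mm².
σ = N/A = -99900/1658 = -60.27 MPa.

-60.3 MPa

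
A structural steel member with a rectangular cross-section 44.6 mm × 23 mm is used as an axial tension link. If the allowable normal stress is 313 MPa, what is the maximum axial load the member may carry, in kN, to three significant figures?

A = 1026 mm².
P_max = σ_allow · A = 313 · 1026 = 321100 N = 321.1 kN.

321 kN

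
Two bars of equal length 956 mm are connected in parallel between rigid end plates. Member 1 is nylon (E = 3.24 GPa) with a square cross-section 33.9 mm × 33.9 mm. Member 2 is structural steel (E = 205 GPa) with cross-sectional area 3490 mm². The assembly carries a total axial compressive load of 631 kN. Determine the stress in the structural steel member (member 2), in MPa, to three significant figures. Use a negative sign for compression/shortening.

A_1 = 1149 mm².
Equal strain + equilibrium ⇒ each member carries load in proportion to AE: A₁E₁ = 3723000 N, A₂E₂ = 715400000 N, ΣAE = 719200000 N.
σ₂ = P·E₂/ΣAE = -631000·205000/719200000 = -179.9 MPa.

-180 MPa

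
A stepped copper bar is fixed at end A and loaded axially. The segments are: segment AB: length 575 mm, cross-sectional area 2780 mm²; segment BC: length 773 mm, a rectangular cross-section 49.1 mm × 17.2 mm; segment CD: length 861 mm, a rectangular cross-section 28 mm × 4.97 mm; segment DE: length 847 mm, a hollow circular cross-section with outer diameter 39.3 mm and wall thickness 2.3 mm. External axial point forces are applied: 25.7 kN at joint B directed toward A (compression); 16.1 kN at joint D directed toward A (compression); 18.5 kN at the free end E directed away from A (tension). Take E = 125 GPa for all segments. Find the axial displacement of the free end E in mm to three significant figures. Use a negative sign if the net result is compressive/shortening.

Internal axial forces (sectioning from the free end, tension +): N_DE = 18.5 kN, N_CD = 2.4 kN, N_BC = 2.4 kN, N_AB = -23.3 kN.
A_BC = 844.5 mm².
A_CD = 139.2 mm².
A_DE = 267.3 mm².
δ_AB = -23300·575/(2780·125000) = -0.03855 mm
δ_BC = 2400·773/(844.5·125000) = 0.01757 mm
δ_CD = 2400·861/(139.2·125000) = 0.1188 mm
δ_DE = 18500·847/(267.3·125000) = 0.4689 mm
δ = Σδ_i = 0.5667 mm.

0.567 mm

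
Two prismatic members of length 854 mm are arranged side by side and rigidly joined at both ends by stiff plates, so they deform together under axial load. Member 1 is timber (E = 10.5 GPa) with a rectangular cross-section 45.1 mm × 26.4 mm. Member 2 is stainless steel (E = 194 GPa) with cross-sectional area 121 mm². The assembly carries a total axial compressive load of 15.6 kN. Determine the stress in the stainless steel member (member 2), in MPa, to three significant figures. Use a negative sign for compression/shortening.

A_1 = 1191 mm².
Equal strain + equilibrium ⇒ each member carries load in proportion to AE: A₁E₁ = 12500000 N, A₂E₂ = 23470000 N, ΣAE = 35980000 N.
σ₂ = P·E₂/ΣAE = -15600·194000/35980000 = -84.12 MPa.

-84.1 MPa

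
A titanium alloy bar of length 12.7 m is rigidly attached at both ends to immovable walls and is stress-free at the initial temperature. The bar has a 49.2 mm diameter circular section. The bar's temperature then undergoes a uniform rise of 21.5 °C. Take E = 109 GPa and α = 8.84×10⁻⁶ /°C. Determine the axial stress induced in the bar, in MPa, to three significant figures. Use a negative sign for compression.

Free thermal expansion αLΔT = 8.84e-6 · 12700 · 21.5 = 2.414 mm.
The walls impose strain ε = −(2.414)/12700 = -1.9006e-04; σ = Eε = 109000 · -1.9006e-04 = -20.72 MPa.

-20.7 MPa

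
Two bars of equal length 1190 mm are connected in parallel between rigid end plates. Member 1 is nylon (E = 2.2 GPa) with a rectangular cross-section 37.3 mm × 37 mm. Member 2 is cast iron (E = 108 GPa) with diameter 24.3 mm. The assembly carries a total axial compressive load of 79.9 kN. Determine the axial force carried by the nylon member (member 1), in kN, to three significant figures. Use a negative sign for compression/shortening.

A_1 = 1380 mm².
A_2 = 463.8 mm².
Equal strain + equilibrium ⇒ each member carries load in proportion to AE: A₁E₁ = 3036000 N, A₂E₂ = 50090000 N, ΣAE = 53120000 N.
F₁ = P·A₁E₁/ΣAE = -79900·3036000/53120000 = -4567 N.

-4.57 kN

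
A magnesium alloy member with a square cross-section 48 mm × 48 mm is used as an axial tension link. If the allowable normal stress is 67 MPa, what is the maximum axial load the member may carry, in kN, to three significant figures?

A = 2304 mm².
P_max = σ_allow · A = 67 · 2304 = 154400 N = 154.4 kN.

154 kN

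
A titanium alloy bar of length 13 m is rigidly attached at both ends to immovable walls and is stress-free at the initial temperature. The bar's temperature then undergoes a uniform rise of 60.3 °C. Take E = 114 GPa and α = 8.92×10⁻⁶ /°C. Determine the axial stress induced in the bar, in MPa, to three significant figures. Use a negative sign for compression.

-61.3 MPa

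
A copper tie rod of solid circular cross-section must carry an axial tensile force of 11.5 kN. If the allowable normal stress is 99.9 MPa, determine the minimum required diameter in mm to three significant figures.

Required area A ≥ P/σ_allow = 11500/99.9 = 115.1 mm².
For a solid circular section, d ≥ √(4A/π) = 12.11 mm.

12.1 mm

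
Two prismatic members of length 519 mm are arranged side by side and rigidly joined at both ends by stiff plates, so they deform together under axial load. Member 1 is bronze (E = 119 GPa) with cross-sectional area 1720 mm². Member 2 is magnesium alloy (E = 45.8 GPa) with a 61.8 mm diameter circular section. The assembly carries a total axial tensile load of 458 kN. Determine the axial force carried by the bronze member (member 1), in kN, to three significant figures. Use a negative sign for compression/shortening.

A_2 = 3000 mm².
Equal strain + equilibrium ⇒ each member carries load in proportion to AE: A₁E₁ = 204700000 N, A₂E₂ = 137400000 N, ΣAE = 342100000 N.
F₁ = P·A₁E₁/ΣAE = 458000·204700000/342100000 = 274100 N.

274 kN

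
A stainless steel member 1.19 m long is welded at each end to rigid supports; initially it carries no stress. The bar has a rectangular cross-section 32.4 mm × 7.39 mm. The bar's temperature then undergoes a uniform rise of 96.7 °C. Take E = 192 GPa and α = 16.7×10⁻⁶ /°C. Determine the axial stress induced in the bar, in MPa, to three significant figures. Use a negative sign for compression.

Free thermal expansion αLΔT = 16.7e-6 · 1190 · 96.7 = 1.922 mm.
The walls impose strain ε = −(1.922)/1190 = -1.6149e-03; σ = Eε = 192000 · -1.6149e-03 = -310.1 MPa.

-310 MPa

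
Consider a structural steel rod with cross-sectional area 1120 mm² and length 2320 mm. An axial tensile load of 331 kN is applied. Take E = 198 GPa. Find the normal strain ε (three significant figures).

0.00149

σ = N/A = 295.5 MPa; ε = σ/E = 295.5/198000 = 1.493e-03.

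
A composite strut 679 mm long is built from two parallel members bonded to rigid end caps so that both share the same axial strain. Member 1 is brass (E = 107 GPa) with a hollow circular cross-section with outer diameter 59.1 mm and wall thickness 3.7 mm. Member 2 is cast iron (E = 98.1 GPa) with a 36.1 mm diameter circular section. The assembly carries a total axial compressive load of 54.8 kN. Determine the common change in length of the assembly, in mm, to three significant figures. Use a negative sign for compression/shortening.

-0.220 mm

A_1 = 644 mm².
A_2 = 1024 mm².
Equal strain + equilibrium ⇒ each member carries load in proportion to AE: A₁E₁ = 68900000 N, A₂E₂ = 100400000 N, ΣAE = 169300000 N.
δ = PL/ΣAE = -54800·679/169300000 = -0.2198 mm.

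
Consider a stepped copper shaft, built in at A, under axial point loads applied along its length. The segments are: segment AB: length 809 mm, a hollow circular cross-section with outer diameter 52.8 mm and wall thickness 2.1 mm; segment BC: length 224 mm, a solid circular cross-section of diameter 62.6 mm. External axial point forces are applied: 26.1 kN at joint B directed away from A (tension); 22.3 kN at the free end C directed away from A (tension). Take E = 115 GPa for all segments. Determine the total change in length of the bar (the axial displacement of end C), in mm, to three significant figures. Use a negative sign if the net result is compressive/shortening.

Internal axial forces (sectioning from the free end, tension +): N_BC = 22.3 kN, N_AB = 48.4 kN.
A_AB = 334.5 mm².
A_BC = 3078 mm².
δ_AB = 48400·809/(334.5·115000) = 1.018 mm
δ_BC = 22300·224/(3078·115000) = 0.01411 mm
δ = Σδ_i = 1.032 mm.

1.03 mm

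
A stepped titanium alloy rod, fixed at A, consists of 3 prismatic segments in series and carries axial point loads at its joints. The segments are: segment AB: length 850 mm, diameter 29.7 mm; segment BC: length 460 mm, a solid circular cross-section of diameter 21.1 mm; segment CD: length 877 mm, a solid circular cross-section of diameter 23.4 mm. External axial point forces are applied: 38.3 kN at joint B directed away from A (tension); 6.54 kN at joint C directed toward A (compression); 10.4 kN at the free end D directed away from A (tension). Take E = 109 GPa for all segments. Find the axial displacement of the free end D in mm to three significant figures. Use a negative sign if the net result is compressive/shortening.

Internal axial forces (sectioning from the free end, tension +): N_CD = 10.4 kN, N_BC = 3.86 kN, N_AB = 42.16 kN.
A_AB = 692.8 mm².
A_BC = 349.7 mm².
A_CD = 430.1 mm².
δ_AB = 42160·850/(692.8·109000) = 0.4746 mm
δ_BC = 3860·460/(349.7·109000) = 0.04659 mm
δ_CD = 10400·877/(430.1·109000) = 0.1946 mm
δ = Σδ_i = 0.7157 mm.

0.716 mm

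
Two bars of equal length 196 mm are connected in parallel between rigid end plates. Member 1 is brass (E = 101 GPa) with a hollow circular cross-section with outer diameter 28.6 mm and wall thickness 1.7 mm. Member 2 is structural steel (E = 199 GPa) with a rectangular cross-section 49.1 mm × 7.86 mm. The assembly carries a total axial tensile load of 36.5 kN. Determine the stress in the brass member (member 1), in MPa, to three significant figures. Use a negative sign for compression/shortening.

40.4 MPa

A_1 = 143.7 mm².
A_2 = 385.9 mm².
Equal strain + equilibrium ⇒ each member carries load in proportion to AE: A₁E₁ = 14510000 N, A₂E₂ = 76800000 N, ΣAE = 91310000 N.
σ₁ = P·E₁/ΣAE = 36500·101000/91310000 = 40.37 MPa.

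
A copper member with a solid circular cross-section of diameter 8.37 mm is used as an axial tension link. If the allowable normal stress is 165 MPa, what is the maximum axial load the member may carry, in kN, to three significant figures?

A = 55.02 mm².
P_max = σ_allow · A = 165 · 55.02 = 9079 N = 9.079 kN.

9.08 kN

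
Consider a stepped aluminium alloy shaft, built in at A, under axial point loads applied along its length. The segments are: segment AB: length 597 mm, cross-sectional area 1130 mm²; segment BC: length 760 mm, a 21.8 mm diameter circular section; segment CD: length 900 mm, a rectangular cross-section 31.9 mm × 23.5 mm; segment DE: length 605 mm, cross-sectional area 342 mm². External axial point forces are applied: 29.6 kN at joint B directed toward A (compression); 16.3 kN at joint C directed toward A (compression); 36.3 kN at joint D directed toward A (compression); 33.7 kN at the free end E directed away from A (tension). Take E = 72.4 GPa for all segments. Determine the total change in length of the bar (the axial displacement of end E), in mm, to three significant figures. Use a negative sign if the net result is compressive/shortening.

Internal axial forces (sectioning from the free end, tension +): N_DE = 33.7 kN, N_CD = -2.6 kN, N_BC = -18.9 kN, N_AB = -48.5 kN.
A_BC = 373.3 mm².
A_CD = 749.6 mm².
δ_AB = -48500·597/(1130·72400) = -0.3539 mm
δ_BC = -18900·760/(373.3·72400) = -0.5315 mm
δ_CD = -2600·900/(749.6·72400) = -0.04311 mm
δ_DE = 33700·605/(342·72400) = 0.8234 mm
δ = Σδ_i = -0.1051 mm.

-0.105 mm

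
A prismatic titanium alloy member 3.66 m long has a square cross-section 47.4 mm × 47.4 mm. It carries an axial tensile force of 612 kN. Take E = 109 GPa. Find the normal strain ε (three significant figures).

A = 2247 mm².
σ = N/A = 272.4 MPa; ε = σ/E = 272.4/109000 = 2.499e-03.

0.00250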